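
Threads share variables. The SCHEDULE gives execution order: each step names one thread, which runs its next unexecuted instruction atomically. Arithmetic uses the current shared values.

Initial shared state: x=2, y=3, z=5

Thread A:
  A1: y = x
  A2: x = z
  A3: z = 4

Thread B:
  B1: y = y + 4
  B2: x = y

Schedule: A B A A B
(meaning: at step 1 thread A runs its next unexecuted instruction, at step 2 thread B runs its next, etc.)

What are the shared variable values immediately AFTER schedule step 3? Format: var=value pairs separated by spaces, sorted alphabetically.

Step 1: thread A executes A1 (y = x). Shared: x=2 y=2 z=5. PCs: A@1 B@0
Step 2: thread B executes B1 (y = y + 4). Shared: x=2 y=6 z=5. PCs: A@1 B@1
Step 3: thread A executes A2 (x = z). Shared: x=5 y=6 z=5. PCs: A@2 B@1

Answer: x=5 y=6 z=5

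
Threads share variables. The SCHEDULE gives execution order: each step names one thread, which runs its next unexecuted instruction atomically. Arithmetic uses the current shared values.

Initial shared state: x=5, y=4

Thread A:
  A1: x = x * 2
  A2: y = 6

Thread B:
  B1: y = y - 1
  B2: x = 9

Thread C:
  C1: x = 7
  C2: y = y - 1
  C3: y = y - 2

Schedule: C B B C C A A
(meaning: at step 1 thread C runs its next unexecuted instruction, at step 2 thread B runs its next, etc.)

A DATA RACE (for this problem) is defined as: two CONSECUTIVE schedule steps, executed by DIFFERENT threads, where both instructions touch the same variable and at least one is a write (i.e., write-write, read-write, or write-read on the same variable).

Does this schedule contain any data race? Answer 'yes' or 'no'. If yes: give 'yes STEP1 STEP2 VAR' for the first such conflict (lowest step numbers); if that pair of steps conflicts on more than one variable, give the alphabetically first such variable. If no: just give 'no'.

Answer: no

Derivation:
Steps 1,2: C(r=-,w=x) vs B(r=y,w=y). No conflict.
Steps 2,3: same thread (B). No race.
Steps 3,4: B(r=-,w=x) vs C(r=y,w=y). No conflict.
Steps 4,5: same thread (C). No race.
Steps 5,6: C(r=y,w=y) vs A(r=x,w=x). No conflict.
Steps 6,7: same thread (A). No race.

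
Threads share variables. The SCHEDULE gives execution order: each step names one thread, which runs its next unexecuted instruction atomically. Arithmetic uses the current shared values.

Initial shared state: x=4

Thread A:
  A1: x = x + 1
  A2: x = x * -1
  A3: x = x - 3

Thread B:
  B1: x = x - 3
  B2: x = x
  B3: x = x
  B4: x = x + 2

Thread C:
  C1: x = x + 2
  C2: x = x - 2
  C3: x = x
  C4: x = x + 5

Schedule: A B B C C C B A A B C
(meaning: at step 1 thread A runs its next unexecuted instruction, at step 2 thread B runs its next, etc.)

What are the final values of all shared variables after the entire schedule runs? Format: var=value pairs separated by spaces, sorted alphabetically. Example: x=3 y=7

Answer: x=2

Derivation:
Step 1: thread A executes A1 (x = x + 1). Shared: x=5. PCs: A@1 B@0 C@0
Step 2: thread B executes B1 (x = x - 3). Shared: x=2. PCs: A@1 B@1 C@0
Step 3: thread B executes B2 (x = x). Shared: x=2. PCs: A@1 B@2 C@0
Step 4: thread C executes C1 (x = x + 2). Shared: x=4. PCs: A@1 B@2 C@1
Step 5: thread C executes C2 (x = x - 2). Shared: x=2. PCs: A@1 B@2 C@2
Step 6: thread C executes C3 (x = x). Shared: x=2. PCs: A@1 B@2 C@3
Step 7: thread B executes B3 (x = x). Shared: x=2. PCs: A@1 B@3 C@3
Step 8: thread A executes A2 (x = x * -1). Shared: x=-2. PCs: A@2 B@3 C@3
Step 9: thread A executes A3 (x = x - 3). Shared: x=-5. PCs: A@3 B@3 C@3
Step 10: thread B executes B4 (x = x + 2). Shared: x=-3. PCs: A@3 B@4 C@3
Step 11: thread C executes C4 (x = x + 5). Shared: x=2. PCs: A@3 B@4 C@4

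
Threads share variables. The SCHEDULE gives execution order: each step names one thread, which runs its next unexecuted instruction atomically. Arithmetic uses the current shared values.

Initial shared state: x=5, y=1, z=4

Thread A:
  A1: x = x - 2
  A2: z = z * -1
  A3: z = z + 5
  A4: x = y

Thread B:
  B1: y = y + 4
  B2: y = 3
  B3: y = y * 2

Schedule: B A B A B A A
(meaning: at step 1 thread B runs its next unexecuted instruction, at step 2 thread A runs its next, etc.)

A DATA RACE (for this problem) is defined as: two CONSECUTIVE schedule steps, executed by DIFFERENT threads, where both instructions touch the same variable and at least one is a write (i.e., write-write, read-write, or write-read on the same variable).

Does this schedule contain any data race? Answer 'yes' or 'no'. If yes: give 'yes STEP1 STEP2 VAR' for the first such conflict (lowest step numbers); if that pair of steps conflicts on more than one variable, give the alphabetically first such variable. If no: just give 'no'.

Answer: no

Derivation:
Steps 1,2: B(r=y,w=y) vs A(r=x,w=x). No conflict.
Steps 2,3: A(r=x,w=x) vs B(r=-,w=y). No conflict.
Steps 3,4: B(r=-,w=y) vs A(r=z,w=z). No conflict.
Steps 4,5: A(r=z,w=z) vs B(r=y,w=y). No conflict.
Steps 5,6: B(r=y,w=y) vs A(r=z,w=z). No conflict.
Steps 6,7: same thread (A). No race.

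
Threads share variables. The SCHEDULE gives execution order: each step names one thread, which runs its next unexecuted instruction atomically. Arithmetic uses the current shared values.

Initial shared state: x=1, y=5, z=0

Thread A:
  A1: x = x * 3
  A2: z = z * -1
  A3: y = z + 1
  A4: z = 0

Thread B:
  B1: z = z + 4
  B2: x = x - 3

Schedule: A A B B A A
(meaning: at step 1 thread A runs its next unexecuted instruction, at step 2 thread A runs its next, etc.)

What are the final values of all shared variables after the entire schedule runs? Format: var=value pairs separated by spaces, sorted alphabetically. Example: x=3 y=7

Step 1: thread A executes A1 (x = x * 3). Shared: x=3 y=5 z=0. PCs: A@1 B@0
Step 2: thread A executes A2 (z = z * -1). Shared: x=3 y=5 z=0. PCs: A@2 B@0
Step 3: thread B executes B1 (z = z + 4). Shared: x=3 y=5 z=4. PCs: A@2 B@1
Step 4: thread B executes B2 (x = x - 3). Shared: x=0 y=5 z=4. PCs: A@2 B@2
Step 5: thread A executes A3 (y = z + 1). Shared: x=0 y=5 z=4. PCs: A@3 B@2
Step 6: thread A executes A4 (z = 0). Shared: x=0 y=5 z=0. PCs: A@4 B@2

Answer: x=0 y=5 z=0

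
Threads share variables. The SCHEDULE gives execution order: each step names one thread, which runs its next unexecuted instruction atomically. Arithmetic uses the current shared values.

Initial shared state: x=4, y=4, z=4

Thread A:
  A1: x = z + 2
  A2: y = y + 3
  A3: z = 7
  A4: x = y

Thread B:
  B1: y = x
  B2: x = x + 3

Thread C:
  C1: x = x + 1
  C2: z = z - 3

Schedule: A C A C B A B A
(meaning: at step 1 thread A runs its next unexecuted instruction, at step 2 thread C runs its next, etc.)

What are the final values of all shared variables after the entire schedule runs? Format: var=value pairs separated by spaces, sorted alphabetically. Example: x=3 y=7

Answer: x=7 y=7 z=7

Derivation:
Step 1: thread A executes A1 (x = z + 2). Shared: x=6 y=4 z=4. PCs: A@1 B@0 C@0
Step 2: thread C executes C1 (x = x + 1). Shared: x=7 y=4 z=4. PCs: A@1 B@0 C@1
Step 3: thread A executes A2 (y = y + 3). Shared: x=7 y=7 z=4. PCs: A@2 B@0 C@1
Step 4: thread C executes C2 (z = z - 3). Shared: x=7 y=7 z=1. PCs: A@2 B@0 C@2
Step 5: thread B executes B1 (y = x). Shared: x=7 y=7 z=1. PCs: A@2 B@1 C@2
Step 6: thread A executes A3 (z = 7). Shared: x=7 y=7 z=7. PCs: A@3 B@1 C@2
Step 7: thread B executes B2 (x = x + 3). Shared: x=10 y=7 z=7. PCs: A@3 B@2 C@2
Step 8: thread A executes A4 (x = y). Shared: x=7 y=7 z=7. PCs: A@4 B@2 C@2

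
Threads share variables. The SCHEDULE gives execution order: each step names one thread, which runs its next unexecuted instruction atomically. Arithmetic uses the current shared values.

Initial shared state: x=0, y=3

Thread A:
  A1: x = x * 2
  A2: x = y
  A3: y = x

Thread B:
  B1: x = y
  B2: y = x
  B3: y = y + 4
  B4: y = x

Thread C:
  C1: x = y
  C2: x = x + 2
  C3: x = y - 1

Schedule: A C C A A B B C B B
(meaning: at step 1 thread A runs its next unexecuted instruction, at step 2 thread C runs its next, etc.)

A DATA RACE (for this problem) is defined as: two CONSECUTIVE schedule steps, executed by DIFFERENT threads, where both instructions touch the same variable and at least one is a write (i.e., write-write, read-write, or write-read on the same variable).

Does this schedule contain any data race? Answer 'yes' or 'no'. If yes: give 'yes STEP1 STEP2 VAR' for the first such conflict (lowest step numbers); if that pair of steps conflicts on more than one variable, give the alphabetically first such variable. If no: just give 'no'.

Steps 1,2: A(x = x * 2) vs C(x = y). RACE on x (W-W).
Steps 2,3: same thread (C). No race.
Steps 3,4: C(x = x + 2) vs A(x = y). RACE on x (W-W).
Steps 4,5: same thread (A). No race.
Steps 5,6: A(y = x) vs B(x = y). RACE on x (R-W), y (W-R). Multiple vars; alphabetically first is x.
Steps 6,7: same thread (B). No race.
Steps 7,8: B(y = x) vs C(x = y - 1). RACE on x (R-W), y (W-R). Multiple vars; alphabetically first is x.
Steps 8,9: C(x = y - 1) vs B(y = y + 4). RACE on y (R-W).
Steps 9,10: same thread (B). No race.
First conflict at steps 1,2.

Answer: yes 1 2 x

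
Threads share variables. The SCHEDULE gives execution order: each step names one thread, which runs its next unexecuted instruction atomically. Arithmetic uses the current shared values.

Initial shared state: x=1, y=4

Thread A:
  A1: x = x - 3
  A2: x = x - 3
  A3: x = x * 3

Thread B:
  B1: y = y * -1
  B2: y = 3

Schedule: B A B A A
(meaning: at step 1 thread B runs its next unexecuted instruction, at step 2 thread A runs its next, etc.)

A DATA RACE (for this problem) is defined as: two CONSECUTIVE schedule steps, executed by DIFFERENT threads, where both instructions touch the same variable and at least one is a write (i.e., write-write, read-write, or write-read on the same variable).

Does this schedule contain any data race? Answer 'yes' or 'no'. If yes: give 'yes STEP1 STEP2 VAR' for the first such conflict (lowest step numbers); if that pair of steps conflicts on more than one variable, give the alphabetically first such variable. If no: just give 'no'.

Steps 1,2: B(r=y,w=y) vs A(r=x,w=x). No conflict.
Steps 2,3: A(r=x,w=x) vs B(r=-,w=y). No conflict.
Steps 3,4: B(r=-,w=y) vs A(r=x,w=x). No conflict.
Steps 4,5: same thread (A). No race.

Answer: no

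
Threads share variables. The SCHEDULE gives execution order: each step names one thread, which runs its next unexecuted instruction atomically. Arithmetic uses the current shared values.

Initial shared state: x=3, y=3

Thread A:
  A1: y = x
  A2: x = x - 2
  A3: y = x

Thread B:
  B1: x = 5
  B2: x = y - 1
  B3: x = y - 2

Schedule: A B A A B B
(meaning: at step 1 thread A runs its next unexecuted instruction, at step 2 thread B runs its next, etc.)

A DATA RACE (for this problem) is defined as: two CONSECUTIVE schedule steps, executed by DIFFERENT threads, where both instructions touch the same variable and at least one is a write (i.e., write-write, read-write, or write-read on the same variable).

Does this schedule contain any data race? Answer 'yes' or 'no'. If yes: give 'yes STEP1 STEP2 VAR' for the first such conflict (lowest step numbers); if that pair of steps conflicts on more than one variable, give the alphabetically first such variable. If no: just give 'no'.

Steps 1,2: A(y = x) vs B(x = 5). RACE on x (R-W).
Steps 2,3: B(x = 5) vs A(x = x - 2). RACE on x (W-W).
Steps 3,4: same thread (A). No race.
Steps 4,5: A(y = x) vs B(x = y - 1). RACE on x (R-W), y (W-R). Multiple vars; alphabetically first is x.
Steps 5,6: same thread (B). No race.
First conflict at steps 1,2.

Answer: yes 1 2 x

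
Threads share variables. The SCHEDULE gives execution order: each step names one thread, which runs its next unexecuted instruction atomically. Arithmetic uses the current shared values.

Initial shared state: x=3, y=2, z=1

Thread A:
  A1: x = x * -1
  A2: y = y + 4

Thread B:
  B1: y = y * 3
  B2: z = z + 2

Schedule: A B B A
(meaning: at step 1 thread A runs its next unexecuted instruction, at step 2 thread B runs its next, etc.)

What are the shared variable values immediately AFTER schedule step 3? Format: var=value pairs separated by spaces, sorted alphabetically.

Step 1: thread A executes A1 (x = x * -1). Shared: x=-3 y=2 z=1. PCs: A@1 B@0
Step 2: thread B executes B1 (y = y * 3). Shared: x=-3 y=6 z=1. PCs: A@1 B@1
Step 3: thread B executes B2 (z = z + 2). Shared: x=-3 y=6 z=3. PCs: A@1 B@2

Answer: x=-3 y=6 z=3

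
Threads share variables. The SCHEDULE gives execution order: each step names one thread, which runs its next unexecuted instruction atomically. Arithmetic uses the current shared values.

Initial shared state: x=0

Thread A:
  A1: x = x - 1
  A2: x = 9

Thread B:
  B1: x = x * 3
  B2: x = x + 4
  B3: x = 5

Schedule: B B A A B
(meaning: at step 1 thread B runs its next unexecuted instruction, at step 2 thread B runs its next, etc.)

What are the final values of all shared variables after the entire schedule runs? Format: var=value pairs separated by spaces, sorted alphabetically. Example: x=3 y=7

Answer: x=5

Derivation:
Step 1: thread B executes B1 (x = x * 3). Shared: x=0. PCs: A@0 B@1
Step 2: thread B executes B2 (x = x + 4). Shared: x=4. PCs: A@0 B@2
Step 3: thread A executes A1 (x = x - 1). Shared: x=3. PCs: A@1 B@2
Step 4: thread A executes A2 (x = 9). Shared: x=9. PCs: A@2 B@2
Step 5: thread B executes B3 (x = 5). Shared: x=5. PCs: A@2 B@3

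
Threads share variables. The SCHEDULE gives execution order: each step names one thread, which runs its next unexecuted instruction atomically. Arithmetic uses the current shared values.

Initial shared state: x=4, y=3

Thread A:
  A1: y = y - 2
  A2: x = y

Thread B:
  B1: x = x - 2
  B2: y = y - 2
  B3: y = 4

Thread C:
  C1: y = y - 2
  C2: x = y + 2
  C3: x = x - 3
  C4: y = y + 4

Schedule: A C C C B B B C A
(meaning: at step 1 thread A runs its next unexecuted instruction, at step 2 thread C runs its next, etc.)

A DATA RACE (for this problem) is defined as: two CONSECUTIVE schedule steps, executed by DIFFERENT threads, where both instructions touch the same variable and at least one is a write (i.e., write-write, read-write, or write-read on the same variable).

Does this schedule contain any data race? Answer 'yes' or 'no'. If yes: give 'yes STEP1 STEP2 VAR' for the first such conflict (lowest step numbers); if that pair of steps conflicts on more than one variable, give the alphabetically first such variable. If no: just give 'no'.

Steps 1,2: A(y = y - 2) vs C(y = y - 2). RACE on y (W-W).
Steps 2,3: same thread (C). No race.
Steps 3,4: same thread (C). No race.
Steps 4,5: C(x = x - 3) vs B(x = x - 2). RACE on x (W-W).
Steps 5,6: same thread (B). No race.
Steps 6,7: same thread (B). No race.
Steps 7,8: B(y = 4) vs C(y = y + 4). RACE on y (W-W).
Steps 8,9: C(y = y + 4) vs A(x = y). RACE on y (W-R).
First conflict at steps 1,2.

Answer: yes 1 2 y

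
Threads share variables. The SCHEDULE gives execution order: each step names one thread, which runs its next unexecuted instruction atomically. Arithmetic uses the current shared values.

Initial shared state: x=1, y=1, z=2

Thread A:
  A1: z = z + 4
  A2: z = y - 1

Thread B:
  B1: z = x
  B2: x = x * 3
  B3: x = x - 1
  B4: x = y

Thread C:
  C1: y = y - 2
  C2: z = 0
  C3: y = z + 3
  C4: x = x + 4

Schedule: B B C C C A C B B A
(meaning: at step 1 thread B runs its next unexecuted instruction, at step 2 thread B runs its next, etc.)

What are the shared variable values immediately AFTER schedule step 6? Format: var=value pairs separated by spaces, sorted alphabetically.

Answer: x=3 y=3 z=4

Derivation:
Step 1: thread B executes B1 (z = x). Shared: x=1 y=1 z=1. PCs: A@0 B@1 C@0
Step 2: thread B executes B2 (x = x * 3). Shared: x=3 y=1 z=1. PCs: A@0 B@2 C@0
Step 3: thread C executes C1 (y = y - 2). Shared: x=3 y=-1 z=1. PCs: A@0 B@2 C@1
Step 4: thread C executes C2 (z = 0). Shared: x=3 y=-1 z=0. PCs: A@0 B@2 C@2
Step 5: thread C executes C3 (y = z + 3). Shared: x=3 y=3 z=0. PCs: A@0 B@2 C@3
Step 6: thread A executes A1 (z = z + 4). Shared: x=3 y=3 z=4. PCs: A@1 B@2 C@3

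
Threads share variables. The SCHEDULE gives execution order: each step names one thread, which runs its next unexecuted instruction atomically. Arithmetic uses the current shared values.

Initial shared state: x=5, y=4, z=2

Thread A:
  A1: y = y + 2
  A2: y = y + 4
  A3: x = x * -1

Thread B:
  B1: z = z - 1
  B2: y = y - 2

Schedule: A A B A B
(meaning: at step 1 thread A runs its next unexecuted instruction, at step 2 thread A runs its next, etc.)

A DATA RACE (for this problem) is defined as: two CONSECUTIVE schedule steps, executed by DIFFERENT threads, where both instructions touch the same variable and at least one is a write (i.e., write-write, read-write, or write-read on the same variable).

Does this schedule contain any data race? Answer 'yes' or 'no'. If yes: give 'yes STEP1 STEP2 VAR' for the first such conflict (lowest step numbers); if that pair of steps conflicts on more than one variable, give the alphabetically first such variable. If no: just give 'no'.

Answer: no

Derivation:
Steps 1,2: same thread (A). No race.
Steps 2,3: A(r=y,w=y) vs B(r=z,w=z). No conflict.
Steps 3,4: B(r=z,w=z) vs A(r=x,w=x). No conflict.
Steps 4,5: A(r=x,w=x) vs B(r=y,w=y). No conflict.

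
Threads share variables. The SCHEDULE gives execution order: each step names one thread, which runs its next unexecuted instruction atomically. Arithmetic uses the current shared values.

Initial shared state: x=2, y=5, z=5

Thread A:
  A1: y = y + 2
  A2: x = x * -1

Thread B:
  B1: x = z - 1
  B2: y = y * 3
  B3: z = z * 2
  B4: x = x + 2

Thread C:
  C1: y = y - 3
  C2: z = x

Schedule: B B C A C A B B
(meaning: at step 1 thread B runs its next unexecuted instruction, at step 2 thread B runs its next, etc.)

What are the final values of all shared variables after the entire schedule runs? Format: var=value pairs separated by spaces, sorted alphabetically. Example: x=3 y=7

Answer: x=-2 y=14 z=8

Derivation:
Step 1: thread B executes B1 (x = z - 1). Shared: x=4 y=5 z=5. PCs: A@0 B@1 C@0
Step 2: thread B executes B2 (y = y * 3). Shared: x=4 y=15 z=5. PCs: A@0 B@2 C@0
Step 3: thread C executes C1 (y = y - 3). Shared: x=4 y=12 z=5. PCs: A@0 B@2 C@1
Step 4: thread A executes A1 (y = y + 2). Shared: x=4 y=14 z=5. PCs: A@1 B@2 C@1
Step 5: thread C executes C2 (z = x). Shared: x=4 y=14 z=4. PCs: A@1 B@2 C@2
Step 6: thread A executes A2 (x = x * -1). Shared: x=-4 y=14 z=4. PCs: A@2 B@2 C@2
Step 7: thread B executes B3 (z = z * 2). Shared: x=-4 y=14 z=8. PCs: A@2 B@3 C@2
Step 8: thread B executes B4 (x = x + 2). Shared: x=-2 y=14 z=8. PCs: A@2 B@4 C@2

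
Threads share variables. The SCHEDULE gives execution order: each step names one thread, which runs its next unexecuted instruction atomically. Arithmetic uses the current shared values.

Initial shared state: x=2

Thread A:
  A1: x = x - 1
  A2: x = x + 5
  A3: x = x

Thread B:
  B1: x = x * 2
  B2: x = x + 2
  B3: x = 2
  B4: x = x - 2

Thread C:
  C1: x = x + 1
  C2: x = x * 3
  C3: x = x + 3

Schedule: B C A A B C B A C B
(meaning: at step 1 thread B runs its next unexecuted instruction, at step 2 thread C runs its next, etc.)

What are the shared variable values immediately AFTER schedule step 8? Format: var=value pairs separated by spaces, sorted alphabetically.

Answer: x=2

Derivation:
Step 1: thread B executes B1 (x = x * 2). Shared: x=4. PCs: A@0 B@1 C@0
Step 2: thread C executes C1 (x = x + 1). Shared: x=5. PCs: A@0 B@1 C@1
Step 3: thread A executes A1 (x = x - 1). Shared: x=4. PCs: A@1 B@1 C@1
Step 4: thread A executes A2 (x = x + 5). Shared: x=9. PCs: A@2 B@1 C@1
Step 5: thread B executes B2 (x = x + 2). Shared: x=11. PCs: A@2 B@2 C@1
Step 6: thread C executes C2 (x = x * 3). Shared: x=33. PCs: A@2 B@2 C@2
Step 7: thread B executes B3 (x = 2). Shared: x=2. PCs: A@2 B@3 C@2
Step 8: thread A executes A3 (x = x). Shared: x=2. PCs: A@3 B@3 C@2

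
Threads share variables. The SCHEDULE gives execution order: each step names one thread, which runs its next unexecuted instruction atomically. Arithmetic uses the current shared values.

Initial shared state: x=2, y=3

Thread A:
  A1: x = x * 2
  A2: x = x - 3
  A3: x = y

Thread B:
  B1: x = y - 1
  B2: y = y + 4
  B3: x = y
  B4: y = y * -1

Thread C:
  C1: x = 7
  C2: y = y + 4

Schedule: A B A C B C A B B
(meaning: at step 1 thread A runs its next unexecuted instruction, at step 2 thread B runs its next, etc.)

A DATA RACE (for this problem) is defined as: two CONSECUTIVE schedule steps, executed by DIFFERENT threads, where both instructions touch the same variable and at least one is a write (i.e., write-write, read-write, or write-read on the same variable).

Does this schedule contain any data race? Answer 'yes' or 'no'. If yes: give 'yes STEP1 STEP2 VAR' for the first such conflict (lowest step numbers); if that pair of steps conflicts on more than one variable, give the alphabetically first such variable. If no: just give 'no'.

Answer: yes 1 2 x

Derivation:
Steps 1,2: A(x = x * 2) vs B(x = y - 1). RACE on x (W-W).
Steps 2,3: B(x = y - 1) vs A(x = x - 3). RACE on x (W-W).
Steps 3,4: A(x = x - 3) vs C(x = 7). RACE on x (W-W).
Steps 4,5: C(r=-,w=x) vs B(r=y,w=y). No conflict.
Steps 5,6: B(y = y + 4) vs C(y = y + 4). RACE on y (W-W).
Steps 6,7: C(y = y + 4) vs A(x = y). RACE on y (W-R).
Steps 7,8: A(x = y) vs B(x = y). RACE on x (W-W).
Steps 8,9: same thread (B). No race.
First conflict at steps 1,2.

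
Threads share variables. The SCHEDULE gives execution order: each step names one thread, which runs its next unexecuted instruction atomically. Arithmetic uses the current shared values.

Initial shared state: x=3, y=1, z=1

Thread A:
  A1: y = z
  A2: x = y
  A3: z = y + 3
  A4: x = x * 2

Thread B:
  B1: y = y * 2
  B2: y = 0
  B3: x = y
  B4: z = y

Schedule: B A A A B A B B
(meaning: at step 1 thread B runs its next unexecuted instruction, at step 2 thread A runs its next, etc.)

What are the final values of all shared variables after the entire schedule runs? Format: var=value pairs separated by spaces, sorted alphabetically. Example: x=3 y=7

Step 1: thread B executes B1 (y = y * 2). Shared: x=3 y=2 z=1. PCs: A@0 B@1
Step 2: thread A executes A1 (y = z). Shared: x=3 y=1 z=1. PCs: A@1 B@1
Step 3: thread A executes A2 (x = y). Shared: x=1 y=1 z=1. PCs: A@2 B@1
Step 4: thread A executes A3 (z = y + 3). Shared: x=1 y=1 z=4. PCs: A@3 B@1
Step 5: thread B executes B2 (y = 0). Shared: x=1 y=0 z=4. PCs: A@3 B@2
Step 6: thread A executes A4 (x = x * 2). Shared: x=2 y=0 z=4. PCs: A@4 B@2
Step 7: thread B executes B3 (x = y). Shared: x=0 y=0 z=4. PCs: A@4 B@3
Step 8: thread B executes B4 (z = y). Shared: x=0 y=0 z=0. PCs: A@4 B@4

Answer: x=0 y=0 z=0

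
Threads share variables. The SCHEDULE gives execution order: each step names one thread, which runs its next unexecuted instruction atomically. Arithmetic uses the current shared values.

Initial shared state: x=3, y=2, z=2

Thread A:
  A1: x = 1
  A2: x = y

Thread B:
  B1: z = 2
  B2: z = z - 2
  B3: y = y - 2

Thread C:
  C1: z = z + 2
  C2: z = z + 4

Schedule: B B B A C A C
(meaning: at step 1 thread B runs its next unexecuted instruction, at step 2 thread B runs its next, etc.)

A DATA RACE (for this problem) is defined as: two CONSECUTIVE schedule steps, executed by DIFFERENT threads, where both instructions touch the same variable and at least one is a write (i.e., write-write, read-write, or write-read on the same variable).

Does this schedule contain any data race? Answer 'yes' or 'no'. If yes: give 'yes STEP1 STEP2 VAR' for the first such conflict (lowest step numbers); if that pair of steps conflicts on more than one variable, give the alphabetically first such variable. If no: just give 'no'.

Steps 1,2: same thread (B). No race.
Steps 2,3: same thread (B). No race.
Steps 3,4: B(r=y,w=y) vs A(r=-,w=x). No conflict.
Steps 4,5: A(r=-,w=x) vs C(r=z,w=z). No conflict.
Steps 5,6: C(r=z,w=z) vs A(r=y,w=x). No conflict.
Steps 6,7: A(r=y,w=x) vs C(r=z,w=z). No conflict.

Answer: no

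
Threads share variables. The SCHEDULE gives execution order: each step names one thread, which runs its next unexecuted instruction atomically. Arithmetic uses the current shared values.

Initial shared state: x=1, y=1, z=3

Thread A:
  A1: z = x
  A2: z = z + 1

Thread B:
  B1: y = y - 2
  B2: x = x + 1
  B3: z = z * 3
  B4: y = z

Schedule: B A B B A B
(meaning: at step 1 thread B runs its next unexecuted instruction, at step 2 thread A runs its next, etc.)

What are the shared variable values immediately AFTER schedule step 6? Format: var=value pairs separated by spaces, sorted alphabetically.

Step 1: thread B executes B1 (y = y - 2). Shared: x=1 y=-1 z=3. PCs: A@0 B@1
Step 2: thread A executes A1 (z = x). Shared: x=1 y=-1 z=1. PCs: A@1 B@1
Step 3: thread B executes B2 (x = x + 1). Shared: x=2 y=-1 z=1. PCs: A@1 B@2
Step 4: thread B executes B3 (z = z * 3). Shared: x=2 y=-1 z=3. PCs: A@1 B@3
Step 5: thread A executes A2 (z = z + 1). Shared: x=2 y=-1 z=4. PCs: A@2 B@3
Step 6: thread B executes B4 (y = z). Shared: x=2 y=4 z=4. PCs: A@2 B@4

Answer: x=2 y=4 z=4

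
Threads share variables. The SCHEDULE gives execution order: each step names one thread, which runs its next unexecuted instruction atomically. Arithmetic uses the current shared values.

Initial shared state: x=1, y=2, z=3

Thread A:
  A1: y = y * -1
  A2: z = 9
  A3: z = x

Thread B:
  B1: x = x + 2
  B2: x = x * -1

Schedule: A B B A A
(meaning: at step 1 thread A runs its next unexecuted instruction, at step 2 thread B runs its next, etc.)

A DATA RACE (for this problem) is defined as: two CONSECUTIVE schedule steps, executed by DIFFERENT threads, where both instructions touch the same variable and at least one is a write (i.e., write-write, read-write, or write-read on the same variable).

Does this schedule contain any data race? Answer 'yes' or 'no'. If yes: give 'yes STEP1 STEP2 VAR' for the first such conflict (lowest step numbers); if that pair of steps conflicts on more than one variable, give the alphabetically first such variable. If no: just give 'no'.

Steps 1,2: A(r=y,w=y) vs B(r=x,w=x). No conflict.
Steps 2,3: same thread (B). No race.
Steps 3,4: B(r=x,w=x) vs A(r=-,w=z). No conflict.
Steps 4,5: same thread (A). No race.

Answer: no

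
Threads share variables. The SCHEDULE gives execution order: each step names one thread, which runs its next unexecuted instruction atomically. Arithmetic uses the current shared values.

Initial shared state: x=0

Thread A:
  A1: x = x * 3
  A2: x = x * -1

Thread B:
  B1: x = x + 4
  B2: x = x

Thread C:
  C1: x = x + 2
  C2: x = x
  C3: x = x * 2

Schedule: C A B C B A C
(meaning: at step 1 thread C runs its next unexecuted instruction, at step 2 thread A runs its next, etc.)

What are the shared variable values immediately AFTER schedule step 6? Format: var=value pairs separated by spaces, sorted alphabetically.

Step 1: thread C executes C1 (x = x + 2). Shared: x=2. PCs: A@0 B@0 C@1
Step 2: thread A executes A1 (x = x * 3). Shared: x=6. PCs: A@1 B@0 C@1
Step 3: thread B executes B1 (x = x + 4). Shared: x=10. PCs: A@1 B@1 C@1
Step 4: thread C executes C2 (x = x). Shared: x=10. PCs: A@1 B@1 C@2
Step 5: thread B executes B2 (x = x). Shared: x=10. PCs: A@1 B@2 C@2
Step 6: thread A executes A2 (x = x * -1). Shared: x=-10. PCs: A@2 B@2 C@2

Answer: x=-10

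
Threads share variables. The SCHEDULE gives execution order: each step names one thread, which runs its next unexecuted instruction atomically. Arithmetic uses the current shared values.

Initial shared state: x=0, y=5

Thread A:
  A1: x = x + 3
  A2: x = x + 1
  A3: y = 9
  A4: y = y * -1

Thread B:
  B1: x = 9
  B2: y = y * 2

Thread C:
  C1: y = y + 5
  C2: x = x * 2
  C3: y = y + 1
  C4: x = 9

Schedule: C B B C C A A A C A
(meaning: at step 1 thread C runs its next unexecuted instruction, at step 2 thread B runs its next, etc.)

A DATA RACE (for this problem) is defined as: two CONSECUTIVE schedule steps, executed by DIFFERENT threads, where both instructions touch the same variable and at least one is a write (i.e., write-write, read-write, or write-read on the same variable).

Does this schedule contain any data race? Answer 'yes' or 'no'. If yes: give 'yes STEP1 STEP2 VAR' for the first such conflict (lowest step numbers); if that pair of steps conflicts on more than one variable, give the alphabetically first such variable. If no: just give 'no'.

Answer: no

Derivation:
Steps 1,2: C(r=y,w=y) vs B(r=-,w=x). No conflict.
Steps 2,3: same thread (B). No race.
Steps 3,4: B(r=y,w=y) vs C(r=x,w=x). No conflict.
Steps 4,5: same thread (C). No race.
Steps 5,6: C(r=y,w=y) vs A(r=x,w=x). No conflict.
Steps 6,7: same thread (A). No race.
Steps 7,8: same thread (A). No race.
Steps 8,9: A(r=-,w=y) vs C(r=-,w=x). No conflict.
Steps 9,10: C(r=-,w=x) vs A(r=y,w=y). No conflict.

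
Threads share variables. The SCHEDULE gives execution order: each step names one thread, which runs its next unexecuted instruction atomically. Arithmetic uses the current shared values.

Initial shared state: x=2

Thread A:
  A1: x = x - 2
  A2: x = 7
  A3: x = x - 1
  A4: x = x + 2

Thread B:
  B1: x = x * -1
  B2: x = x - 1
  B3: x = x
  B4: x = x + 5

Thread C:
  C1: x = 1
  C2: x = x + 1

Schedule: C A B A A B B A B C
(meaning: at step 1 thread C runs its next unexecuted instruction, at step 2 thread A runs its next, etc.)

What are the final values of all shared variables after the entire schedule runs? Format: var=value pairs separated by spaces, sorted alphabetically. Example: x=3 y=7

Answer: x=13

Derivation:
Step 1: thread C executes C1 (x = 1). Shared: x=1. PCs: A@0 B@0 C@1
Step 2: thread A executes A1 (x = x - 2). Shared: x=-1. PCs: A@1 B@0 C@1
Step 3: thread B executes B1 (x = x * -1). Shared: x=1. PCs: A@1 B@1 C@1
Step 4: thread A executes A2 (x = 7). Shared: x=7. PCs: A@2 B@1 C@1
Step 5: thread A executes A3 (x = x - 1). Shared: x=6. PCs: A@3 B@1 C@1
Step 6: thread B executes B2 (x = x - 1). Shared: x=5. PCs: A@3 B@2 C@1
Step 7: thread B executes B3 (x = x). Shared: x=5. PCs: A@3 B@3 C@1
Step 8: thread A executes A4 (x = x + 2). Shared: x=7. PCs: A@4 B@3 C@1
Step 9: thread B executes B4 (x = x + 5). Shared: x=12. PCs: A@4 B@4 C@1
Step 10: thread C executes C2 (x = x + 1). Shared: x=13. PCs: A@4 B@4 C@2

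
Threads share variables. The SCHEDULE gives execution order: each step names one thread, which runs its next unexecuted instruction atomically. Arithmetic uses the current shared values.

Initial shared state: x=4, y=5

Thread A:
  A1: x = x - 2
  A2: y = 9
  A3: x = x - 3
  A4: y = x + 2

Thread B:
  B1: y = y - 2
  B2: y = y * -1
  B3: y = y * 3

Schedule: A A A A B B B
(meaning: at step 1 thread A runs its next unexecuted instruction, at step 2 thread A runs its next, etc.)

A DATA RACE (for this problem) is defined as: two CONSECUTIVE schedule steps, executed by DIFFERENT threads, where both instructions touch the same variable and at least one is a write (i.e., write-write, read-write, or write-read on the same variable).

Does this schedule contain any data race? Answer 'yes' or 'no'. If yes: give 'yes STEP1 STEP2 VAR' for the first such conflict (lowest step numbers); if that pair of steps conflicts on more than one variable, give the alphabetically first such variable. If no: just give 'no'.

Steps 1,2: same thread (A). No race.
Steps 2,3: same thread (A). No race.
Steps 3,4: same thread (A). No race.
Steps 4,5: A(y = x + 2) vs B(y = y - 2). RACE on y (W-W).
Steps 5,6: same thread (B). No race.
Steps 6,7: same thread (B). No race.
First conflict at steps 4,5.

Answer: yes 4 5 y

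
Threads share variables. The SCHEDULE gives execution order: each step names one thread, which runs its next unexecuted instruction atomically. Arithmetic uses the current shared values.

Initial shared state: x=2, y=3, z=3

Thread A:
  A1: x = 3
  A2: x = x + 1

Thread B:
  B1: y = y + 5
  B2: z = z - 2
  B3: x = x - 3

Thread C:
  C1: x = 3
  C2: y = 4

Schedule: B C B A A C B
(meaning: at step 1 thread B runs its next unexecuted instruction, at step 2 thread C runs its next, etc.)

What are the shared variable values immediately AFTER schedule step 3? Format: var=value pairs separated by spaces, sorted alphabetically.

Step 1: thread B executes B1 (y = y + 5). Shared: x=2 y=8 z=3. PCs: A@0 B@1 C@0
Step 2: thread C executes C1 (x = 3). Shared: x=3 y=8 z=3. PCs: A@0 B@1 C@1
Step 3: thread B executes B2 (z = z - 2). Shared: x=3 y=8 z=1. PCs: A@0 B@2 C@1

Answer: x=3 y=8 z=1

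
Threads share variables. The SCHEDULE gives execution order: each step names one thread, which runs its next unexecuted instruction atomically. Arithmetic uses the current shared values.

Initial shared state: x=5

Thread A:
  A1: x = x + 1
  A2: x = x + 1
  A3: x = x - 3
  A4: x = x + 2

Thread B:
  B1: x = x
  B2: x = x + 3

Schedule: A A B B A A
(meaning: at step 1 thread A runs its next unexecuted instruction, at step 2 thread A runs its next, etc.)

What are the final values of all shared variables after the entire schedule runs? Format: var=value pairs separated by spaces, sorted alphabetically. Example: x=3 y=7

Answer: x=9

Derivation:
Step 1: thread A executes A1 (x = x + 1). Shared: x=6. PCs: A@1 B@0
Step 2: thread A executes A2 (x = x + 1). Shared: x=7. PCs: A@2 B@0
Step 3: thread B executes B1 (x = x). Shared: x=7. PCs: A@2 B@1
Step 4: thread B executes B2 (x = x + 3). Shared: x=10. PCs: A@2 B@2
Step 5: thread A executes A3 (x = x - 3). Shared: x=7. PCs: A@3 B@2
Step 6: thread A executes A4 (x = x + 2). Shared: x=9. PCs: A@4 B@2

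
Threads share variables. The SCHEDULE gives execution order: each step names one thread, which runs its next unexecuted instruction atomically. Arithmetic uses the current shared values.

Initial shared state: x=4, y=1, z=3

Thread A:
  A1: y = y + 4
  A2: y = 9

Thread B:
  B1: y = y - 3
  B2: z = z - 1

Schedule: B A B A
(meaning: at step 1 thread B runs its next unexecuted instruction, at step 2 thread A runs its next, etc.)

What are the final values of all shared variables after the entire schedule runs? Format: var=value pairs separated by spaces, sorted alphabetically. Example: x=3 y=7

Step 1: thread B executes B1 (y = y - 3). Shared: x=4 y=-2 z=3. PCs: A@0 B@1
Step 2: thread A executes A1 (y = y + 4). Shared: x=4 y=2 z=3. PCs: A@1 B@1
Step 3: thread B executes B2 (z = z - 1). Shared: x=4 y=2 z=2. PCs: A@1 B@2
Step 4: thread A executes A2 (y = 9). Shared: x=4 y=9 z=2. PCs: A@2 B@2

Answer: x=4 y=9 z=2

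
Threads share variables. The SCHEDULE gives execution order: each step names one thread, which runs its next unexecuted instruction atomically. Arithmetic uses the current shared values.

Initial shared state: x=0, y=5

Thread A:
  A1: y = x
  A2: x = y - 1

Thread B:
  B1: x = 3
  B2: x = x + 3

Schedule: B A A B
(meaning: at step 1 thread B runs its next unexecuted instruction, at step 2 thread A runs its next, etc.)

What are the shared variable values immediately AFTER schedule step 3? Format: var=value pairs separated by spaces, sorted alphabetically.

Answer: x=2 y=3

Derivation:
Step 1: thread B executes B1 (x = 3). Shared: x=3 y=5. PCs: A@0 B@1
Step 2: thread A executes A1 (y = x). Shared: x=3 y=3. PCs: A@1 B@1
Step 3: thread A executes A2 (x = y - 1). Shared: x=2 y=3. PCs: A@2 B@1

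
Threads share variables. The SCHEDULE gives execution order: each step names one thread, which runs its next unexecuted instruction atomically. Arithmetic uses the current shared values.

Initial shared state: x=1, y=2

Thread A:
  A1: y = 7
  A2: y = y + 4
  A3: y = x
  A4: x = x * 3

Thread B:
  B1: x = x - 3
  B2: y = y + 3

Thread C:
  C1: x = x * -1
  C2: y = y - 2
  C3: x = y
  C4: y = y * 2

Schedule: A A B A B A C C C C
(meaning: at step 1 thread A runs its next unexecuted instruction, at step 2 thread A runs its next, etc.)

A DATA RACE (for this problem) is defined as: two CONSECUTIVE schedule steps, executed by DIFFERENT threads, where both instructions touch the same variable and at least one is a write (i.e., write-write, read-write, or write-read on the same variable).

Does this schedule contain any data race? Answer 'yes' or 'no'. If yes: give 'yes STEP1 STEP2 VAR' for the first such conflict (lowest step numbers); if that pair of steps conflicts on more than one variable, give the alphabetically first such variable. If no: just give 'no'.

Steps 1,2: same thread (A). No race.
Steps 2,3: A(r=y,w=y) vs B(r=x,w=x). No conflict.
Steps 3,4: B(x = x - 3) vs A(y = x). RACE on x (W-R).
Steps 4,5: A(y = x) vs B(y = y + 3). RACE on y (W-W).
Steps 5,6: B(r=y,w=y) vs A(r=x,w=x). No conflict.
Steps 6,7: A(x = x * 3) vs C(x = x * -1). RACE on x (W-W).
Steps 7,8: same thread (C). No race.
Steps 8,9: same thread (C). No race.
Steps 9,10: same thread (C). No race.
First conflict at steps 3,4.

Answer: yes 3 4 x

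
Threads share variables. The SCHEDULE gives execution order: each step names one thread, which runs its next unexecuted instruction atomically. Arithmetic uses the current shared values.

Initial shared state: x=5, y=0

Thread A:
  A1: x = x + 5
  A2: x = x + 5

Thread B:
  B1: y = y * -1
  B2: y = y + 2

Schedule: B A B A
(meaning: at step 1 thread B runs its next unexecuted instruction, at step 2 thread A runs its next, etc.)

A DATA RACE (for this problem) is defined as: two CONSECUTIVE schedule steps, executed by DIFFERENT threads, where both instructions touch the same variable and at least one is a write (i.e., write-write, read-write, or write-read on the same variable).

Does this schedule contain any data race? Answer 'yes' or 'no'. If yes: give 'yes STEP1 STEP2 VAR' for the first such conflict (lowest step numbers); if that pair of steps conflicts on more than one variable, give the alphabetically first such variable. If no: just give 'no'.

Steps 1,2: B(r=y,w=y) vs A(r=x,w=x). No conflict.
Steps 2,3: A(r=x,w=x) vs B(r=y,w=y). No conflict.
Steps 3,4: B(r=y,w=y) vs A(r=x,w=x). No conflict.

Answer: no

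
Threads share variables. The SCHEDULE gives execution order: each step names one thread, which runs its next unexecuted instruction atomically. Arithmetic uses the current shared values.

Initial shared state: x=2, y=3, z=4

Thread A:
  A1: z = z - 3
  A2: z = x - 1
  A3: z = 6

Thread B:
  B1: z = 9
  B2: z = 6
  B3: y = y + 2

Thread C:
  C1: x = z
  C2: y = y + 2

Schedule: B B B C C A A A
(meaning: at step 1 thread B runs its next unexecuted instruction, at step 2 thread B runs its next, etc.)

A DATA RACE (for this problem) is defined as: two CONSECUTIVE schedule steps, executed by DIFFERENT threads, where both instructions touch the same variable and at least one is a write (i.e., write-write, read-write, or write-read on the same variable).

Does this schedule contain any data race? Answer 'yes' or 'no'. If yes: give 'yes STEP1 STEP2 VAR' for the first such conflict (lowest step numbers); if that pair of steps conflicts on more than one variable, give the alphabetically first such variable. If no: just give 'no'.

Steps 1,2: same thread (B). No race.
Steps 2,3: same thread (B). No race.
Steps 3,4: B(r=y,w=y) vs C(r=z,w=x). No conflict.
Steps 4,5: same thread (C). No race.
Steps 5,6: C(r=y,w=y) vs A(r=z,w=z). No conflict.
Steps 6,7: same thread (A). No race.
Steps 7,8: same thread (A). No race.

Answer: no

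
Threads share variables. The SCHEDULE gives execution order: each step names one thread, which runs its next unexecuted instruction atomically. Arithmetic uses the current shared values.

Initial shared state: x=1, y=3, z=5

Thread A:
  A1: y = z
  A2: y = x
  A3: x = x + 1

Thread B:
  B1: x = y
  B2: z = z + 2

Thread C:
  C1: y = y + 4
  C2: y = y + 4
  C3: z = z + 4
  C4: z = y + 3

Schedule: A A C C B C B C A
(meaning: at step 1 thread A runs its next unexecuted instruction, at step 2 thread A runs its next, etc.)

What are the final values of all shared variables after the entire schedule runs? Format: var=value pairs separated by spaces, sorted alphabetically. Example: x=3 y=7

Answer: x=10 y=9 z=12

Derivation:
Step 1: thread A executes A1 (y = z). Shared: x=1 y=5 z=5. PCs: A@1 B@0 C@0
Step 2: thread A executes A2 (y = x). Shared: x=1 y=1 z=5. PCs: A@2 B@0 C@0
Step 3: thread C executes C1 (y = y + 4). Shared: x=1 y=5 z=5. PCs: A@2 B@0 C@1
Step 4: thread C executes C2 (y = y + 4). Shared: x=1 y=9 z=5. PCs: A@2 B@0 C@2
Step 5: thread B executes B1 (x = y). Shared: x=9 y=9 z=5. PCs: A@2 B@1 C@2
Step 6: thread C executes C3 (z = z + 4). Shared: x=9 y=9 z=9. PCs: A@2 B@1 C@3
Step 7: thread B executes B2 (z = z + 2). Shared: x=9 y=9 z=11. PCs: A@2 B@2 C@3
Step 8: thread C executes C4 (z = y + 3). Shared: x=9 y=9 z=12. PCs: A@2 B@2 C@4
Step 9: thread A executes A3 (x = x + 1). Shared: x=10 y=9 z=12. PCs: A@3 B@2 C@4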